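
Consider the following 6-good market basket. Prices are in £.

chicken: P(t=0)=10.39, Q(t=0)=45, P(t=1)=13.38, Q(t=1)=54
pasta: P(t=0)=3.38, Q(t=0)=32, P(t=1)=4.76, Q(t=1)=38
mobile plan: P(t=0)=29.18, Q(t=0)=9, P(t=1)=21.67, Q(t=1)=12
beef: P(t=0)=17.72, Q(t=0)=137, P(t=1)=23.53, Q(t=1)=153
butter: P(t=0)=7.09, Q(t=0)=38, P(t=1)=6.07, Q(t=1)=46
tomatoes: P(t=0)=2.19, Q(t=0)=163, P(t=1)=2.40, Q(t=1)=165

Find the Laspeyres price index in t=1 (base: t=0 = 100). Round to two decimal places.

123.19

Laspeyres price index uses base-period quantities as weights.
ΣP(t=1)·Q(t=0) = 13.38×45 + 4.76×32 + 21.67×9 + 23.53×137 + 6.07×38 + 2.40×163 = 602.1 + 152.32 + 195.03 + 3223.61 + 230.66 + 391.2 = 4794.92
ΣP(t=0)·Q(t=0) = 10.39×45 + 3.38×32 + 29.18×9 + 17.72×137 + 7.09×38 + 2.19×163 = 467.55 + 108.16 + 262.62 + 2427.64 + 269.42 + 356.97 = 3892.36
Index = 4794.92 / 3892.36 × 100 = 123.1880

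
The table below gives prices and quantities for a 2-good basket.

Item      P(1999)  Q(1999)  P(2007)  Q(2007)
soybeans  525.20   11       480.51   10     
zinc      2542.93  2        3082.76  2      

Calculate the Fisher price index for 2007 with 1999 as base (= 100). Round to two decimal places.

105.77

Laspeyres component (base-period weights):
ΣP(2007)Q(1999) = 480.51×11 + 3082.76×2 = 5285.61 + 6165.52 = 11451.13
ΣP(1999)Q(1999) = 525.20×11 + 2542.93×2 = 5777.2 + 5085.86 = 10863.06
L = 11451.13 / 10863.06 × 100 = 105.4135
Paasche component (current-period weights):
ΣP(2007)Q(2007) = 480.51×10 + 3082.76×2 = 4805.1 + 6165.52 = 10970.62
ΣP(1999)Q(2007) = 525.20×10 + 2542.93×2 = 5252 + 5085.86 = 10337.86
P = 10970.62 / 10337.86 × 100 = 106.1208
Fisher = √(L × P) = √(105.4135 × 106.1208) = 105.7666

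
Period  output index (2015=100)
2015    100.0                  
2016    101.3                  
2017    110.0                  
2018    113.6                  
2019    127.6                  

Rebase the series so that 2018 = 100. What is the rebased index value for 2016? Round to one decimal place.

Rebased(2016) = 101.3 / 113.6 × 100 = 89.1725

89.2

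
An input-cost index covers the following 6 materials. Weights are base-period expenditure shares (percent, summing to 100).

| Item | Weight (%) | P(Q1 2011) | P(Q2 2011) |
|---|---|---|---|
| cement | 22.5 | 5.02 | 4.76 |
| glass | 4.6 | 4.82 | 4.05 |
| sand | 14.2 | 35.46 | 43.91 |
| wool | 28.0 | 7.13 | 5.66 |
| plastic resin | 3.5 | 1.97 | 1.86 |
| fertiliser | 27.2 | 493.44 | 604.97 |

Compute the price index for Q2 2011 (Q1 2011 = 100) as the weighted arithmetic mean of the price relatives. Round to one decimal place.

101.7

cement: 22.5 × (4.76/5.02) = 22.5 × 0.948207 = 21.3347
glass: 4.6 × (4.05/4.82) = 4.6 × 0.840249 = 3.8651
sand: 14.2 × (43.91/35.46) = 14.2 × 1.238297 = 17.5838
wool: 28.0 × (5.66/7.13) = 28.0 × 0.793829 = 22.2272
plastic resin: 3.5 × (1.86/1.97) = 3.5 × 0.944162 = 3.3046
fertiliser: 27.2 × (604.97/493.44) = 27.2 × 1.226025 = 33.3479
Index = Σ wᵢ·(p₁ᵢ/p₀ᵢ) = 21.3347 + 3.8651 + 17.5838 + 22.2272 + 3.3046 + 33.3479 = 101.6633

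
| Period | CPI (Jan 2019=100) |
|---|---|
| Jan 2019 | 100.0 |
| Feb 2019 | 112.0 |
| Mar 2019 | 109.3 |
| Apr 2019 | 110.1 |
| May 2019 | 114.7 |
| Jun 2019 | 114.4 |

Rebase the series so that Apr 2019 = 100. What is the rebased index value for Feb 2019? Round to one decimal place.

Rebased(Feb 2019) = 112.0 / 110.1 × 100 = 101.7257

101.7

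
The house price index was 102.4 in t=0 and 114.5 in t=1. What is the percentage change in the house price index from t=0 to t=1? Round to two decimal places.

11.82%

Change = (114.5 − 102.4) / 102.4 × 100
       = 12.1 / 102.4 × 100 = 11.8164%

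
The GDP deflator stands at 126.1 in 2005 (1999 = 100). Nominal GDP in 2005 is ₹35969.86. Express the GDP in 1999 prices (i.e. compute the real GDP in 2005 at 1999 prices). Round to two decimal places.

28524.87

Real = Nominal ÷ (Index/100) = 35969.86 ÷ (126.1/100)
     = 35969.86 ÷ 1.261 = 28524.8692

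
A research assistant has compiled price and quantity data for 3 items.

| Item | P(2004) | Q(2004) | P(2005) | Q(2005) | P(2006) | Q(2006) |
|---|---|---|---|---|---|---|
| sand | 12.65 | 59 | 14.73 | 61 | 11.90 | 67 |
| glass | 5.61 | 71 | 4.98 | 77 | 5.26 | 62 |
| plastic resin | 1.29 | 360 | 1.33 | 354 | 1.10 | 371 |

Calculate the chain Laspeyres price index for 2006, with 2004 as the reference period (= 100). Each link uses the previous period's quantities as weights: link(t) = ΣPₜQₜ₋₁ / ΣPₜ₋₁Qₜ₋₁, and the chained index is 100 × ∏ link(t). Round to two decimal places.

Link 2004→2005:
ΣP(2005)Q(2004) = 14.73×59 + 4.98×71 + 1.33×360 = 869.07 + 353.58 + 478.8 = 1701.45
ΣP(2004)Q(2004) = 12.65×59 + 5.61×71 + 1.29×360 = 746.35 + 398.31 + 464.4 = 1609.06
link = 1701.45/1609.06 = 1.057419
Link 2005→2006:
ΣP(2006)Q(2005) = 11.90×61 + 5.26×77 + 1.10×354 = 725.9 + 405.02 + 389.4 = 1520.32
ΣP(2005)Q(2005) = 14.73×61 + 4.98×77 + 1.33×354 = 898.53 + 383.46 + 470.82 = 1752.81
link = 1520.32/1752.81 = 0.867362
Chained index = 100 × 1.057419 × 0.867362 = 91.7164

91.72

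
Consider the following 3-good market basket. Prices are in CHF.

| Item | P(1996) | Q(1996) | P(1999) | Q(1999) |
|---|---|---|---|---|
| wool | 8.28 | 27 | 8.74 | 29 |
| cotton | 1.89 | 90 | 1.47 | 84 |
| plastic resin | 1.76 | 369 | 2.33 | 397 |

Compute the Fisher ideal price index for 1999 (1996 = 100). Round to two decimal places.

Laspeyres component (base-period weights):
ΣP(1999)Q(1996) = 8.74×27 + 1.47×90 + 2.33×369 = 235.98 + 132.3 + 859.77 = 1228.05
ΣP(1996)Q(1996) = 8.28×27 + 1.89×90 + 1.76×369 = 223.56 + 170.1 + 649.44 = 1043.1
L = 1228.05 / 1043.1 × 100 = 117.7308
Paasche component (current-period weights):
ΣP(1999)Q(1999) = 8.74×29 + 1.47×84 + 2.33×397 = 253.46 + 123.48 + 925.01 = 1301.95
ΣP(1996)Q(1999) = 8.28×29 + 1.89×84 + 1.76×397 = 240.12 + 158.76 + 698.72 = 1097.6
P = 1301.95 / 1097.6 × 100 = 118.6179
Fisher = √(L × P) = √(117.7308 × 118.6179) = 118.1735

118.17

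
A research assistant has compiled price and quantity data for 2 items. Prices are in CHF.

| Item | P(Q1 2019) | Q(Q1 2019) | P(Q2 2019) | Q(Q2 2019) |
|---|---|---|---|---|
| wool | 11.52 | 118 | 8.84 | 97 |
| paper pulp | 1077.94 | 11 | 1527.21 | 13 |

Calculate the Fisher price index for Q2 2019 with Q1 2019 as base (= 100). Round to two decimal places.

135.94

Laspeyres component (base-period weights):
ΣP(Q2 2019)Q(Q1 2019) = 8.84×118 + 1527.21×11 = 1043.12 + 16799.31 = 17842.43
ΣP(Q1 2019)Q(Q1 2019) = 11.52×118 + 1077.94×11 = 1359.36 + 11857.34 = 13216.7
L = 17842.43 / 13216.7 × 100 = 134.9991
Paasche component (current-period weights):
ΣP(Q2 2019)Q(Q2 2019) = 8.84×97 + 1527.21×13 = 857.48 + 19853.73 = 20711.21
ΣP(Q1 2019)Q(Q2 2019) = 11.52×97 + 1077.94×13 = 1117.44 + 14013.22 = 15130.66
P = 20711.21 / 15130.66 × 100 = 136.8824
Fisher = √(L × P) = √(134.9991 × 136.8824) = 135.9375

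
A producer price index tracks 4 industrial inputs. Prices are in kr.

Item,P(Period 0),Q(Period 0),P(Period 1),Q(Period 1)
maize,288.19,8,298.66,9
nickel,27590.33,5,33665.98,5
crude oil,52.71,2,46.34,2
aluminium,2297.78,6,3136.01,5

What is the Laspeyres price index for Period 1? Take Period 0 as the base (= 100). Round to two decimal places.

Laspeyres price index uses base-period quantities as weights.
ΣP(Period 1)·Q(Period 0) = 298.66×8 + 33665.98×5 + 46.34×2 + 3136.01×6 = 2389.28 + 168329.9 + 92.68 + 18816.06 = 189627.92
ΣP(Period 0)·Q(Period 0) = 288.19×8 + 27590.33×5 + 52.71×2 + 2297.78×6 = 2305.52 + 137951.65 + 105.42 + 13786.68 = 154149.27
Index = 189627.92 / 154149.27 × 100 = 123.0158

123.02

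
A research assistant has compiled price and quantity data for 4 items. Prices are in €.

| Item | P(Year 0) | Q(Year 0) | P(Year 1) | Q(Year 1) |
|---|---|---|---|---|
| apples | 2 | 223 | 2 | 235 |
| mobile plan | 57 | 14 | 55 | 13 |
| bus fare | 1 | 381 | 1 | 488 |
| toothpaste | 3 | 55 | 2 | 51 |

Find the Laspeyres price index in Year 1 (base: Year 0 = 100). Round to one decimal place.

95.4

Laspeyres price index uses base-period quantities as weights.
ΣP(Year 1)·Q(Year 0) = 2×223 + 55×14 + 1×381 + 2×55 = 446 + 770 + 381 + 110 = 1707
ΣP(Year 0)·Q(Year 0) = 2×223 + 57×14 + 1×381 + 3×55 = 446 + 798 + 381 + 165 = 1790
Index = 1707 / 1790 × 100 = 95.3631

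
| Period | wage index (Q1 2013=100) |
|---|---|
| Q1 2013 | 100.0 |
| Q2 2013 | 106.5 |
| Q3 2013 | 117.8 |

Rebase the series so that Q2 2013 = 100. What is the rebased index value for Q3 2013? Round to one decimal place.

Rebased(Q3 2013) = 117.8 / 106.5 × 100 = 110.6103

110.6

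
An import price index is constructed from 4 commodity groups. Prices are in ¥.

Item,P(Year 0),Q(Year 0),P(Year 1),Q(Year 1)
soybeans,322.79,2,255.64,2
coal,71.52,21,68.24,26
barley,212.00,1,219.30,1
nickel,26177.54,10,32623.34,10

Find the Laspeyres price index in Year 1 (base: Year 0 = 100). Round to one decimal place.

Laspeyres price index uses base-period quantities as weights.
ΣP(Year 1)·Q(Year 0) = 255.64×2 + 68.24×21 + 219.30×1 + 32623.34×10 = 511.28 + 1433.04 + 219.3 + 326233.4 = 328397.02
ΣP(Year 0)·Q(Year 0) = 322.79×2 + 71.52×21 + 212.00×1 + 26177.54×10 = 645.58 + 1501.92 + 212 + 261775.4 = 264134.9
Index = 328397.02 / 264134.9 × 100 = 124.3293

124.3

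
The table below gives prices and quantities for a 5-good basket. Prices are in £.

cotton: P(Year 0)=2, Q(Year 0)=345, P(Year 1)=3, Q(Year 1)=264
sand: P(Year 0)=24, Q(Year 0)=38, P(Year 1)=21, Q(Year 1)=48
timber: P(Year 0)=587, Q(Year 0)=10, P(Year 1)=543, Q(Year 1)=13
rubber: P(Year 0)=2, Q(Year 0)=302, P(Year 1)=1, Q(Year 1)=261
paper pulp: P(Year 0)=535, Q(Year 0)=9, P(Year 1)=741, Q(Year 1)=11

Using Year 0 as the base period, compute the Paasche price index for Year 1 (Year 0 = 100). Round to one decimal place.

Paasche price index uses current-period quantities as weights.
ΣP(Year 1)·Q(Year 1) = 3×264 + 21×48 + 543×13 + 1×261 + 741×11 = 792 + 1008 + 7059 + 261 + 8151 = 17271
ΣP(Year 0)·Q(Year 1) = 2×264 + 24×48 + 587×13 + 2×261 + 535×11 = 528 + 1152 + 7631 + 522 + 5885 = 15718
Index = 17271 / 15718 × 100 = 109.8804

109.9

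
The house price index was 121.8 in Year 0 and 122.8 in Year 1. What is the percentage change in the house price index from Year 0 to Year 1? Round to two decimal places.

0.82%

Change = (122.8 − 121.8) / 121.8 × 100
       = 1.0 / 121.8 × 100 = 0.8210%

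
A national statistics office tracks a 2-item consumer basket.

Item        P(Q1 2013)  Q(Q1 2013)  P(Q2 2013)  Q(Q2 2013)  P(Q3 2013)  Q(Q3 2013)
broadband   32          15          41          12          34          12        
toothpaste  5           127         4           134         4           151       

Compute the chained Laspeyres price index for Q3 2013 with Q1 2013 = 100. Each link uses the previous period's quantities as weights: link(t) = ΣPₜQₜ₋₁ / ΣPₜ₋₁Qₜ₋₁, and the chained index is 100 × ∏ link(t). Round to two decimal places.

92.49

Link Q1 2013→Q2 2013:
ΣP(Q2 2013)Q(Q1 2013) = 41×15 + 4×127 = 615 + 508 = 1123
ΣP(Q1 2013)Q(Q1 2013) = 32×15 + 5×127 = 480 + 635 = 1115
link = 1123/1115 = 1.007175
Link Q2 2013→Q3 2013:
ΣP(Q3 2013)Q(Q2 2013) = 34×12 + 4×134 = 408 + 536 = 944
ΣP(Q2 2013)Q(Q2 2013) = 41×12 + 4×134 = 492 + 536 = 1028
link = 944/1028 = 0.918288
Chained index = 100 × 1.007175 × 0.918288 = 92.4877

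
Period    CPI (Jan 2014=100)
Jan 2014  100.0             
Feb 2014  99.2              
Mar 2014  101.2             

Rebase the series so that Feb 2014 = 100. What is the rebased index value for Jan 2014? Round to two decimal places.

Rebased(Jan 2014) = 100.0 / 99.2 × 100 = 100.8065

100.81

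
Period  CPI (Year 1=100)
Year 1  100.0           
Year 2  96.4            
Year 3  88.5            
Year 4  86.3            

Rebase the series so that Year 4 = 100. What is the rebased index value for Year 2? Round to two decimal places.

111.70

Rebased(Year 2) = 96.4 / 86.3 × 100 = 111.7034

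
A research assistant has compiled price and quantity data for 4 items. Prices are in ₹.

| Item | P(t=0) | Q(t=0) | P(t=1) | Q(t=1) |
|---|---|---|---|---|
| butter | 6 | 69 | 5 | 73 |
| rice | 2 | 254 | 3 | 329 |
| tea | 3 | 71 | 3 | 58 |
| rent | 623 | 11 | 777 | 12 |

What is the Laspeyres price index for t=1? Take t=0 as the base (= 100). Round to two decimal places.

123.52

Laspeyres price index uses base-period quantities as weights.
ΣP(t=1)·Q(t=0) = 5×69 + 3×254 + 3×71 + 777×11 = 345 + 762 + 213 + 8547 = 9867
ΣP(t=0)·Q(t=0) = 6×69 + 2×254 + 3×71 + 623×11 = 414 + 508 + 213 + 6853 = 7988
Index = 9867 / 7988 × 100 = 123.5228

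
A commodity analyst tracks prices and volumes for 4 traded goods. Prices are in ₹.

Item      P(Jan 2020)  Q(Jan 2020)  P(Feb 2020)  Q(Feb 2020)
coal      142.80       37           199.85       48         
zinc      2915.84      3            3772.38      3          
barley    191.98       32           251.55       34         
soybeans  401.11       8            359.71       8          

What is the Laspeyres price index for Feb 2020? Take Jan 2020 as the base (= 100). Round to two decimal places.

Laspeyres price index uses base-period quantities as weights.
ΣP(Feb 2020)·Q(Jan 2020) = 199.85×37 + 3772.38×3 + 251.55×32 + 359.71×8 = 7394.45 + 11317.14 + 8049.6 + 2877.68 = 29638.87
ΣP(Jan 2020)·Q(Jan 2020) = 142.80×37 + 2915.84×3 + 191.98×32 + 401.11×8 = 5283.6 + 8747.52 + 6143.36 + 3208.88 = 23383.36
Index = 29638.87 / 23383.36 × 100 = 126.7520

126.75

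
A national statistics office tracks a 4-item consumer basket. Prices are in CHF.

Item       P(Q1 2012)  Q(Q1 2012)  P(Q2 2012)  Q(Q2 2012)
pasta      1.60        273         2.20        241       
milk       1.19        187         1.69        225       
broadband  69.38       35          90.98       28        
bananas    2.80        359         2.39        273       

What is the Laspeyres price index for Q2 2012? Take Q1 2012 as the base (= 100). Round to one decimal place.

121.2

Laspeyres price index uses base-period quantities as weights.
ΣP(Q2 2012)·Q(Q1 2012) = 2.20×273 + 1.69×187 + 90.98×35 + 2.39×359 = 600.6 + 316.03 + 3184.3 + 858.01 = 4958.94
ΣP(Q1 2012)·Q(Q1 2012) = 1.60×273 + 1.19×187 + 69.38×35 + 2.80×359 = 436.8 + 222.53 + 2428.3 + 1005.2 = 4092.83
Index = 4958.94 / 4092.83 × 100 = 121.1616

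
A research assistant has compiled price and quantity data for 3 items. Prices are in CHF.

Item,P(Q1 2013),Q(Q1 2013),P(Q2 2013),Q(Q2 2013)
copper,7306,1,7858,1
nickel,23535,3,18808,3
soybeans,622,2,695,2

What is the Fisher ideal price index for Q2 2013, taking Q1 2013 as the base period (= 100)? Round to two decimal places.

82.97

Laspeyres component (base-period weights):
ΣP(Q2 2013)Q(Q1 2013) = 7858×1 + 18808×3 + 695×2 = 7858 + 56424 + 1390 = 65672
ΣP(Q1 2013)Q(Q1 2013) = 7306×1 + 23535×3 + 622×2 = 7306 + 70605 + 1244 = 79155
L = 65672 / 79155 × 100 = 82.9663
Paasche component (current-period weights):
ΣP(Q2 2013)Q(Q2 2013) = 7858×1 + 18808×3 + 695×2 = 7858 + 56424 + 1390 = 65672
ΣP(Q1 2013)Q(Q2 2013) = 7306×1 + 23535×3 + 622×2 = 7306 + 70605 + 1244 = 79155
P = 65672 / 79155 × 100 = 82.9663
Fisher = √(L × P) = √(82.9663 × 82.9663) = 82.9663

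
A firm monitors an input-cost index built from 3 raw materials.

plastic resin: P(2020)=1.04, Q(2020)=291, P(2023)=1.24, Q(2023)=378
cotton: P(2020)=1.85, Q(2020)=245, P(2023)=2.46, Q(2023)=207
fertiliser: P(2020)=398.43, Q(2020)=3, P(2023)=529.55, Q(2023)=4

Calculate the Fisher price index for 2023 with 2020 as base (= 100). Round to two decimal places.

130.73

Laspeyres component (base-period weights):
ΣP(2023)Q(2020) = 1.24×291 + 2.46×245 + 529.55×3 = 360.84 + 602.7 + 1588.65 = 2552.19
ΣP(2020)Q(2020) = 1.04×291 + 1.85×245 + 398.43×3 = 302.64 + 453.25 + 1195.29 = 1951.18
L = 2552.19 / 1951.18 × 100 = 130.8024
Paasche component (current-period weights):
ΣP(2023)Q(2023) = 1.24×378 + 2.46×207 + 529.55×4 = 468.72 + 509.22 + 2118.2 = 3096.14
ΣP(2020)Q(2023) = 1.04×378 + 1.85×207 + 398.43×4 = 393.12 + 382.95 + 1593.72 = 2369.79
P = 3096.14 / 2369.79 × 100 = 130.6504
Fisher = √(L × P) = √(130.8024 × 130.6504) = 130.7264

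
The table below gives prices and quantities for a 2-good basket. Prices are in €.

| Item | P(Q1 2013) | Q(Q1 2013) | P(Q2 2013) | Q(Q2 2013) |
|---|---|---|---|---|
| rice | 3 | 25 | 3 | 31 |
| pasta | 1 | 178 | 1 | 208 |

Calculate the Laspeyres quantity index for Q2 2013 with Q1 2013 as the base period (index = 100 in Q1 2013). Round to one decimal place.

Laspeyres quantity index uses base-period prices as weights.
ΣP(Q1 2013)·Q(Q2 2013) = 3×31 + 1×208 = 93 + 208 = 301
ΣP(Q1 2013)·Q(Q1 2013) = 3×25 + 1×178 = 75 + 178 = 253
Index = 301 / 253 × 100 = 118.9723

119.0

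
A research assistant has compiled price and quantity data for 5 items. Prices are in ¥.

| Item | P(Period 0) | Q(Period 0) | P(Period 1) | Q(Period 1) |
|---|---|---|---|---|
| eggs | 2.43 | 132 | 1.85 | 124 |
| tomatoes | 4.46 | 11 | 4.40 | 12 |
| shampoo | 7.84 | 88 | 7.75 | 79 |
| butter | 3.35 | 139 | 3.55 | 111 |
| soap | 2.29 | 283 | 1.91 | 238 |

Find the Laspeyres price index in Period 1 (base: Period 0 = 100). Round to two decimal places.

92.41

Laspeyres price index uses base-period quantities as weights.
ΣP(Period 1)·Q(Period 0) = 1.85×132 + 4.40×11 + 7.75×88 + 3.55×139 + 1.91×283 = 244.2 + 48.4 + 682 + 493.45 + 540.53 = 2008.58
ΣP(Period 0)·Q(Period 0) = 2.43×132 + 4.46×11 + 7.84×88 + 3.35×139 + 2.29×283 = 320.76 + 49.06 + 689.92 + 465.65 + 648.07 = 2173.46
Index = 2008.58 / 2173.46 × 100 = 92.4139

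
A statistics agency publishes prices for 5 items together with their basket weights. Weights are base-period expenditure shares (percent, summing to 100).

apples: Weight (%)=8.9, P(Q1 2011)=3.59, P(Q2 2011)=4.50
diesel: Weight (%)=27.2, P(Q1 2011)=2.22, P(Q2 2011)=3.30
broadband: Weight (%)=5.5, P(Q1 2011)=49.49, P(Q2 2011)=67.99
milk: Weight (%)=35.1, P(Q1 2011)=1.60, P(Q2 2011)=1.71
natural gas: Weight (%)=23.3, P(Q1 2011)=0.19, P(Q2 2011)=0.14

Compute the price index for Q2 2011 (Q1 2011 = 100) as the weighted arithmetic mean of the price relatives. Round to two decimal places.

apples: 8.9 × (4.50/3.59) = 8.9 × 1.253482 = 11.1560
diesel: 27.2 × (3.30/2.22) = 27.2 × 1.486486 = 40.4324
broadband: 5.5 × (67.99/49.49) = 5.5 × 1.373813 = 7.5560
milk: 35.1 × (1.71/1.60) = 35.1 × 1.068750 = 37.5131
natural gas: 23.3 × (0.14/0.19) = 23.3 × 0.736842 = 17.1684
Index = Σ wᵢ·(p₁ᵢ/p₀ᵢ) = 11.1560 + 40.4324 + 7.5560 + 37.5131 + 17.1684 = 113.8259

113.83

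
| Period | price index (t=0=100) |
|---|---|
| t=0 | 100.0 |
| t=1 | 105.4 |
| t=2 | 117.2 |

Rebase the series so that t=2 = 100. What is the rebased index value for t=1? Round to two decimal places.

Rebased(t=1) = 105.4 / 117.2 × 100 = 89.9317

89.93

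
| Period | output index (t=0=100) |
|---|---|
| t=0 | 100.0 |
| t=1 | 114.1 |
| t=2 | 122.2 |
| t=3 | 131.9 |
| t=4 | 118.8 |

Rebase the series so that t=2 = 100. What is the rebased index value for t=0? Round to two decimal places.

Rebased(t=0) = 100.0 / 122.2 × 100 = 81.8331

81.83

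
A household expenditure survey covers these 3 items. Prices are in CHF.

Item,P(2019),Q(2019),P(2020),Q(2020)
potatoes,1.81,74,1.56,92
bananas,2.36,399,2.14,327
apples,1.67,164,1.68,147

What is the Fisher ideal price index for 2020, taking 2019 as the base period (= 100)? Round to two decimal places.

92.17

Laspeyres component (base-period weights):
ΣP(2020)Q(2019) = 1.56×74 + 2.14×399 + 1.68×164 = 115.44 + 853.86 + 275.52 = 1244.82
ΣP(2019)Q(2019) = 1.81×74 + 2.36×399 + 1.67×164 = 133.94 + 941.64 + 273.88 = 1349.46
L = 1244.82 / 1349.46 × 100 = 92.2458
Paasche component (current-period weights):
ΣP(2020)Q(2020) = 1.56×92 + 2.14×327 + 1.68×147 = 143.52 + 699.78 + 246.96 = 1090.26
ΣP(2019)Q(2020) = 1.81×92 + 2.36×327 + 1.67×147 = 166.52 + 771.72 + 245.49 = 1183.73
P = 1090.26 / 1183.73 × 100 = 92.1038
Fisher = √(L × P) = √(92.2458 × 92.1038) = 92.1748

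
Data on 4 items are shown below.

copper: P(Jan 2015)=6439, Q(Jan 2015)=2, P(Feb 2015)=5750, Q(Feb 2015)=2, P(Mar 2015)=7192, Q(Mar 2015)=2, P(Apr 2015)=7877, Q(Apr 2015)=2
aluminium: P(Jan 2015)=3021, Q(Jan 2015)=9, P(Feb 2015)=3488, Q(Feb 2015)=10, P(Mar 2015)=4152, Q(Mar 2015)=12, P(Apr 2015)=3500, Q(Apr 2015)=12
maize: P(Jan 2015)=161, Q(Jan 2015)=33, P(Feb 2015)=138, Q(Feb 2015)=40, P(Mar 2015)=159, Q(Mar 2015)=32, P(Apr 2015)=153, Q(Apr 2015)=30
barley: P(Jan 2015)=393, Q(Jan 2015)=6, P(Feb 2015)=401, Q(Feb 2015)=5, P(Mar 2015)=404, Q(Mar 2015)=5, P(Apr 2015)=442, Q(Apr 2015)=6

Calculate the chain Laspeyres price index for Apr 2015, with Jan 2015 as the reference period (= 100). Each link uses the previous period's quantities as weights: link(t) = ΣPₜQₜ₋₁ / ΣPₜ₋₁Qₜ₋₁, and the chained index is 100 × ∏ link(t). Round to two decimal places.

113.26

Link Jan 2015→Feb 2015:
ΣP(Feb 2015)Q(Jan 2015) = 5750×2 + 3488×9 + 138×33 + 401×6 = 11500 + 31392 + 4554 + 2406 = 49852
ΣP(Jan 2015)Q(Jan 2015) = 6439×2 + 3021×9 + 161×33 + 393×6 = 12878 + 27189 + 5313 + 2358 = 47738
link = 49852/47738 = 1.044283
Link Feb 2015→Mar 2015:
ΣP(Mar 2015)Q(Feb 2015) = 7192×2 + 4152×10 + 159×40 + 404×5 = 14384 + 41520 + 6360 + 2020 = 64284
ΣP(Feb 2015)Q(Feb 2015) = 5750×2 + 3488×10 + 138×40 + 401×5 = 11500 + 34880 + 5520 + 2005 = 53905
link = 64284/53905 = 1.192542
Link Mar 2015→Apr 2015:
ΣP(Apr 2015)Q(Mar 2015) = 7877×2 + 3500×12 + 153×32 + 442×5 = 15754 + 42000 + 4896 + 2210 = 64860
ΣP(Mar 2015)Q(Mar 2015) = 7192×2 + 4152×12 + 159×32 + 404×5 = 14384 + 49824 + 5088 + 2020 = 71316
link = 64860/71316 = 0.909473
Chained index = 100 × 1.044283 × 1.192542 × 0.909473 = 113.2615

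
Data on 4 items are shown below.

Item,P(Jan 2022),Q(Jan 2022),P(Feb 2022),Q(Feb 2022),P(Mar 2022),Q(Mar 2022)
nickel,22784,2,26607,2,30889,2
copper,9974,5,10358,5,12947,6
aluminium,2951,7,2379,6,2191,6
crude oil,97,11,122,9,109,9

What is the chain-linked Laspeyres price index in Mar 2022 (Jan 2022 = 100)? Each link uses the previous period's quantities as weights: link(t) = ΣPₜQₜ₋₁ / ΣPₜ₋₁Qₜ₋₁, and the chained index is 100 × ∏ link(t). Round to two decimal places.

Link Jan 2022→Feb 2022:
ΣP(Feb 2022)Q(Jan 2022) = 26607×2 + 10358×5 + 2379×7 + 122×11 = 53214 + 51790 + 16653 + 1342 = 122999
ΣP(Jan 2022)Q(Jan 2022) = 22784×2 + 9974×5 + 2951×7 + 97×11 = 45568 + 49870 + 20657 + 1067 = 117162
link = 122999/117162 = 1.049820
Link Feb 2022→Mar 2022:
ΣP(Mar 2022)Q(Feb 2022) = 30889×2 + 12947×5 + 2191×6 + 109×9 = 61778 + 64735 + 13146 + 981 = 140640
ΣP(Feb 2022)Q(Feb 2022) = 26607×2 + 10358×5 + 2379×6 + 122×9 = 53214 + 51790 + 14274 + 1098 = 120376
link = 140640/120376 = 1.168339
Chained index = 100 × 1.049820 × 1.168339 = 122.6546

122.65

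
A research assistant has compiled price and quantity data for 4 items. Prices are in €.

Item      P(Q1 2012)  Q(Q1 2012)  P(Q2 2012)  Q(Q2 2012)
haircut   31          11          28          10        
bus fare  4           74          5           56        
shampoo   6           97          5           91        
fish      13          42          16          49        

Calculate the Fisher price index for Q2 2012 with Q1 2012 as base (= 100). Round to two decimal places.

104.37

Laspeyres component (base-period weights):
ΣP(Q2 2012)Q(Q1 2012) = 28×11 + 5×74 + 5×97 + 16×42 = 308 + 370 + 485 + 672 = 1835
ΣP(Q1 2012)Q(Q1 2012) = 31×11 + 4×74 + 6×97 + 13×42 = 341 + 296 + 582 + 546 = 1765
L = 1835 / 1765 × 100 = 103.9660
Paasche component (current-period weights):
ΣP(Q2 2012)Q(Q2 2012) = 28×10 + 5×56 + 5×91 + 16×49 = 280 + 280 + 455 + 784 = 1799
ΣP(Q1 2012)Q(Q2 2012) = 31×10 + 4×56 + 6×91 + 13×49 = 310 + 224 + 546 + 637 = 1717
P = 1799 / 1717 × 100 = 104.7758
Fisher = √(L × P) = √(103.9660 × 104.7758) = 104.3701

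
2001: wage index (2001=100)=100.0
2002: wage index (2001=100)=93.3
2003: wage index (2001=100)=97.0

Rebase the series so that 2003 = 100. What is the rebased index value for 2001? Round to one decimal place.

Rebased(2001) = 100.0 / 97.0 × 100 = 103.0928

103.1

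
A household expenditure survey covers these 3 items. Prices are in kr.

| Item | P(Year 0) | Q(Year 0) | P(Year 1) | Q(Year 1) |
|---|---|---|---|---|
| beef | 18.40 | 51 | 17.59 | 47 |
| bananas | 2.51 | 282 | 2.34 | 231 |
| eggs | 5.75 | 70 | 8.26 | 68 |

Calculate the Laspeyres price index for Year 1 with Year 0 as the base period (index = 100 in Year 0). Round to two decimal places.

Laspeyres price index uses base-period quantities as weights.
ΣP(Year 1)·Q(Year 0) = 17.59×51 + 2.34×282 + 8.26×70 = 897.09 + 659.88 + 578.2 = 2135.17
ΣP(Year 0)·Q(Year 0) = 18.40×51 + 2.51×282 + 5.75×70 = 938.4 + 707.82 + 402.5 = 2048.72
Index = 2135.17 / 2048.72 × 100 = 104.2197

104.22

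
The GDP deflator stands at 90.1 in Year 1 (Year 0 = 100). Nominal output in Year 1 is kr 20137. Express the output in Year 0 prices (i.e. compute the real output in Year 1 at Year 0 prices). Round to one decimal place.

22349.6

Real = Nominal ÷ (Index/100) = 20137 ÷ (90.1/100)
     = 20137 ÷ 0.901 = 22349.6115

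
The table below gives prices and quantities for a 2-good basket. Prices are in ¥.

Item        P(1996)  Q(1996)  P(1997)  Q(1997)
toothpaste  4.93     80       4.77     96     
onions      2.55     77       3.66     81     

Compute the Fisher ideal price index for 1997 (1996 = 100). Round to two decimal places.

Laspeyres component (base-period weights):
ΣP(1997)Q(1996) = 4.77×80 + 3.66×77 = 381.6 + 281.82 = 663.42
ΣP(1996)Q(1996) = 4.93×80 + 2.55×77 = 394.4 + 196.35 = 590.75
L = 663.42 / 590.75 × 100 = 112.3013
Paasche component (current-period weights):
ΣP(1997)Q(1997) = 4.77×96 + 3.66×81 = 457.92 + 296.46 = 754.38
ΣP(1996)Q(1997) = 4.93×96 + 2.55×81 = 473.28 + 206.55 = 679.83
P = 754.38 / 679.83 × 100 = 110.9660
Fisher = √(L × P) = √(112.3013 × 110.9660) = 111.6316

111.63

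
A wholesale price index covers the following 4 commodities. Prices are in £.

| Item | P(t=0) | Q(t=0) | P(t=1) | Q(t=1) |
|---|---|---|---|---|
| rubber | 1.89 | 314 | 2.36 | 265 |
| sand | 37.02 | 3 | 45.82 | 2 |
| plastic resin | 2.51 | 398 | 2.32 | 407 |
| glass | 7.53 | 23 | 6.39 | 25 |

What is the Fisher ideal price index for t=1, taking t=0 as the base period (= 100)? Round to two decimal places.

102.94

Laspeyres component (base-period weights):
ΣP(t=1)Q(t=0) = 2.36×314 + 45.82×3 + 2.32×398 + 6.39×23 = 741.04 + 137.46 + 923.36 + 146.97 = 1948.83
ΣP(t=0)Q(t=0) = 1.89×314 + 37.02×3 + 2.51×398 + 7.53×23 = 593.46 + 111.06 + 998.98 + 173.19 = 1876.69
L = 1948.83 / 1876.69 × 100 = 103.8440
Paasche component (current-period weights):
ΣP(t=1)Q(t=1) = 2.36×265 + 45.82×2 + 2.32×407 + 6.39×25 = 625.4 + 91.64 + 944.24 + 159.75 = 1821.03
ΣP(t=0)Q(t=1) = 1.89×265 + 37.02×2 + 2.51×407 + 7.53×25 = 500.85 + 74.04 + 1021.57 + 188.25 = 1784.71
P = 1821.03 / 1784.71 × 100 = 102.0351
Fisher = √(L × P) = √(103.8440 × 102.0351) = 102.9356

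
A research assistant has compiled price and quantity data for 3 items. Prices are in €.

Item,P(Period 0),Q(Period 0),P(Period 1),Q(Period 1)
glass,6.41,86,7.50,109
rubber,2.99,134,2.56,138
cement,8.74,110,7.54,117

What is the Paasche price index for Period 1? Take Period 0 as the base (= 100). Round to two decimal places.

96.21

Paasche price index uses current-period quantities as weights.
ΣP(Period 1)·Q(Period 1) = 7.50×109 + 2.56×138 + 7.54×117 = 817.5 + 353.28 + 882.18 = 2052.96
ΣP(Period 0)·Q(Period 1) = 6.41×109 + 2.99×138 + 8.74×117 = 698.69 + 412.62 + 1022.58 = 2133.89
Index = 2052.96 / 2133.89 × 100 = 96.2074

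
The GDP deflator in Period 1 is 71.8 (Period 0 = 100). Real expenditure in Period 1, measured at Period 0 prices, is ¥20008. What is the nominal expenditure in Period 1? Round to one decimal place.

14365.7

Nominal = Real × (Index/100) = 20008 × (71.8/100)
        = 20008 × 0.718 = 14365.7440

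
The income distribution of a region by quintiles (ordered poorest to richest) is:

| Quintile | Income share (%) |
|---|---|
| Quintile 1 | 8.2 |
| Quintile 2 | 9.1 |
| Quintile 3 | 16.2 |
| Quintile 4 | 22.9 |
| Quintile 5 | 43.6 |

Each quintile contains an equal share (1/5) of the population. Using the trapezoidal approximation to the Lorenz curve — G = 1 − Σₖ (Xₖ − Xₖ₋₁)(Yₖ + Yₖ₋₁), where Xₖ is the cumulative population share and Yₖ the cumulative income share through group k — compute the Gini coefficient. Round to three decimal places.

0.338

Cumulative income shares Yₖ: 0.0820, 0.1730, 0.3350, 0.5640, 1.0000
Σ (Xₖ−Xₖ₋₁)(Yₖ+Yₖ₋₁) = (1/5)(0.0820+0.0000) + (1/5)(0.1730+0.0820) + (1/5)(0.3350+0.1730) + (1/5)(0.5640+0.3350) + (1/5)(1.0000+0.5640)
  = 0.0164 + 0.0510 + 0.1016 + 0.1798 + 0.3128 = 0.6616
G = 1 − 0.6616 = 0.3384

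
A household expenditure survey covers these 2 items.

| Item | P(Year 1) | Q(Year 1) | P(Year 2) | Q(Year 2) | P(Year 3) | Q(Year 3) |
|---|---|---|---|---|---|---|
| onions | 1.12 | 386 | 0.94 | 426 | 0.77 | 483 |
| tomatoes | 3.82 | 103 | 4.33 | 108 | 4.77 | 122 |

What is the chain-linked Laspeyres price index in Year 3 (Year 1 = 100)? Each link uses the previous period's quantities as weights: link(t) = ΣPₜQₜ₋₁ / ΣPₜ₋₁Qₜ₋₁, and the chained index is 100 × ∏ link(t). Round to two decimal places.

Link Year 1→Year 2:
ΣP(Year 2)Q(Year 1) = 0.94×386 + 4.33×103 = 362.84 + 445.99 = 808.83
ΣP(Year 1)Q(Year 1) = 1.12×386 + 3.82×103 = 432.32 + 393.46 = 825.78
link = 808.83/825.78 = 0.979474
Link Year 2→Year 3:
ΣP(Year 3)Q(Year 2) = 0.77×426 + 4.77×108 = 328.02 + 515.16 = 843.18
ΣP(Year 2)Q(Year 2) = 0.94×426 + 4.33×108 = 400.44 + 467.64 = 868.08
link = 843.18/868.08 = 0.971316
Chained index = 100 × 0.979474 × 0.971316 = 95.1379

95.14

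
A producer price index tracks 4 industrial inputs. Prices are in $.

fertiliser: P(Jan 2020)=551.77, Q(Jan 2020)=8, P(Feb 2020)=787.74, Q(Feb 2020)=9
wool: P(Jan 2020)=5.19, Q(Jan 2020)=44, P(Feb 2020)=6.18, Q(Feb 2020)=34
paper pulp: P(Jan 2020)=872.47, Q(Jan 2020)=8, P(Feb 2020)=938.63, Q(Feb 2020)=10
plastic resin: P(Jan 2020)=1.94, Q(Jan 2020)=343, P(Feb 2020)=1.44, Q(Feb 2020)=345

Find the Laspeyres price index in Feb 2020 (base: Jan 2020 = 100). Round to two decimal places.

Laspeyres price index uses base-period quantities as weights.
ΣP(Feb 2020)·Q(Jan 2020) = 787.74×8 + 6.18×44 + 938.63×8 + 1.44×343 = 6301.92 + 271.92 + 7509.04 + 493.92 = 14576.8
ΣP(Jan 2020)·Q(Jan 2020) = 551.77×8 + 5.19×44 + 872.47×8 + 1.94×343 = 4414.16 + 228.36 + 6979.76 + 665.42 = 12287.7
Index = 14576.8 / 12287.7 × 100 = 118.6292

118.63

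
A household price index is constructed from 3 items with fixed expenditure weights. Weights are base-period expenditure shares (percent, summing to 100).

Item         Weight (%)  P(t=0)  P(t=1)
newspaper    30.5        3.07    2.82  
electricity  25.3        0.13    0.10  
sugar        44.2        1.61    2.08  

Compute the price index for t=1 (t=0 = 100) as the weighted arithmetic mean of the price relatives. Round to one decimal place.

104.6

newspaper: 30.5 × (2.82/3.07) = 30.5 × 0.918567 = 28.0163
electricity: 25.3 × (0.10/0.13) = 25.3 × 0.769231 = 19.4615
sugar: 44.2 × (2.08/1.61) = 44.2 × 1.291925 = 57.1031
Index = Σ wᵢ·(p₁ᵢ/p₀ᵢ) = 28.0163 + 19.4615 + 57.1031 = 104.5809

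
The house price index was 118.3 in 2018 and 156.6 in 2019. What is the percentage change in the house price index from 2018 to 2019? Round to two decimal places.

Change = (156.6 − 118.3) / 118.3 × 100
       = 38.3 / 118.3 × 100 = 32.3753%

32.38%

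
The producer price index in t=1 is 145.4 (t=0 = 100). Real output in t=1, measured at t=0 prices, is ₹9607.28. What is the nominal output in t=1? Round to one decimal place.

13969.0

Nominal = Real × (Index/100) = 9607.28 × (145.4/100)
        = 9607.28 × 1.454 = 13968.9851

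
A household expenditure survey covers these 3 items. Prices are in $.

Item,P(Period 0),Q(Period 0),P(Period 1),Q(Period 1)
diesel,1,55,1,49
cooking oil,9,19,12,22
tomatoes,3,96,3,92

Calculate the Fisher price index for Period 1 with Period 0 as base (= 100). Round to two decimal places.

Laspeyres component (base-period weights):
ΣP(Period 1)Q(Period 0) = 1×55 + 12×19 + 3×96 = 55 + 228 + 288 = 571
ΣP(Period 0)Q(Period 0) = 1×55 + 9×19 + 3×96 = 55 + 171 + 288 = 514
L = 571 / 514 × 100 = 111.0895
Paasche component (current-period weights):
ΣP(Period 1)Q(Period 1) = 1×49 + 12×22 + 3×92 = 49 + 264 + 276 = 589
ΣP(Period 0)Q(Period 1) = 1×49 + 9×22 + 3×92 = 49 + 198 + 276 = 523
P = 589 / 523 × 100 = 112.6195
Fisher = √(L × P) = √(111.0895 × 112.6195) = 111.8519

111.85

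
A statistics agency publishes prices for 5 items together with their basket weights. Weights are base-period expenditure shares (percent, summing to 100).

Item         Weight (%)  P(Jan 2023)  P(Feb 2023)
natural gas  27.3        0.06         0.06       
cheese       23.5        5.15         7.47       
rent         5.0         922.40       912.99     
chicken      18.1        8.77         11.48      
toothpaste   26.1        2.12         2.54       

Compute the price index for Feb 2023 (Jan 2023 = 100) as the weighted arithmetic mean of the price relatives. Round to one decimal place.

natural gas: 27.3 × (0.06/0.06) = 27.3 × 1.000000 = 27.3000
cheese: 23.5 × (7.47/5.15) = 23.5 × 1.450485 = 34.0864
rent: 5.0 × (912.99/922.40) = 5.0 × 0.989798 = 4.9490
chicken: 18.1 × (11.48/8.77) = 18.1 × 1.309008 = 23.6930
toothpaste: 26.1 × (2.54/2.12) = 26.1 × 1.198113 = 31.2708
Index = Σ wᵢ·(p₁ᵢ/p₀ᵢ) = 27.3000 + 34.0864 + 4.9490 + 23.6930 + 31.2708 = 121.2992

121.3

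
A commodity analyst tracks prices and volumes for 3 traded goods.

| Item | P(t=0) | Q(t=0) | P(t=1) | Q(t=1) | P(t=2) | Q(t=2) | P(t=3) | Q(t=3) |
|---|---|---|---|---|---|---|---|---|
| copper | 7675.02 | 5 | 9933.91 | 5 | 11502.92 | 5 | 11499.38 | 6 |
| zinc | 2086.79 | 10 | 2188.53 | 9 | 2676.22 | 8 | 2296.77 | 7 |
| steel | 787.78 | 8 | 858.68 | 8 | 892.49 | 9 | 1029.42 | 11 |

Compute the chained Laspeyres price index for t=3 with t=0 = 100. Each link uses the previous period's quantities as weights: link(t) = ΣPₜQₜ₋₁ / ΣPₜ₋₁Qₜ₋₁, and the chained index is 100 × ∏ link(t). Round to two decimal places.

Link t=0→t=1:
ΣP(t=1)Q(t=0) = 9933.91×5 + 2188.53×10 + 858.68×8 = 49669.55 + 21885.3 + 6869.44 = 78424.29
ΣP(t=0)Q(t=0) = 7675.02×5 + 2086.79×10 + 787.78×8 = 38375.1 + 20867.9 + 6302.24 = 65545.24
link = 78424.29/65545.24 = 1.196491
Link t=1→t=2:
ΣP(t=2)Q(t=1) = 11502.92×5 + 2676.22×9 + 892.49×8 = 57514.6 + 24085.98 + 7139.92 = 88740.5
ΣP(t=1)Q(t=1) = 9933.91×5 + 2188.53×9 + 858.68×8 = 49669.55 + 19696.77 + 6869.44 = 76235.76
link = 88740.5/76235.76 = 1.164027
Link t=2→t=3:
ΣP(t=3)Q(t=2) = 11499.38×5 + 2296.77×8 + 1029.42×9 = 57496.9 + 18374.16 + 9264.78 = 85135.84
ΣP(t=2)Q(t=2) = 11502.92×5 + 2676.22×8 + 892.49×9 = 57514.6 + 21409.76 + 8032.41 = 86956.77
link = 85135.84/86956.77 = 0.979059
Chained index = 100 × 1.196491 × 1.164027 × 0.979059 = 136.3583

136.36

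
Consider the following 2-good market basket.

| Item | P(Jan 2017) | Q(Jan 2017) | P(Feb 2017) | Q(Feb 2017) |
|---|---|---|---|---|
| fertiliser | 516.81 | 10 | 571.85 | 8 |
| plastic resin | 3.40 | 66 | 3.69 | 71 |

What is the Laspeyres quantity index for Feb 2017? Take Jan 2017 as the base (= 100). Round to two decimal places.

81.15

Laspeyres quantity index uses base-period prices as weights.
ΣP(Jan 2017)·Q(Feb 2017) = 516.81×8 + 3.40×71 = 4134.48 + 241.4 = 4375.88
ΣP(Jan 2017)·Q(Jan 2017) = 516.81×10 + 3.40×66 = 5168.1 + 224.4 = 5392.5
Index = 4375.88 / 5392.5 × 100 = 81.1475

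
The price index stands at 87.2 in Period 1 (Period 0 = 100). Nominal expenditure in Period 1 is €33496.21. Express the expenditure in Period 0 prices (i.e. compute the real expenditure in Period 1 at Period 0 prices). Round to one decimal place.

38413.1

Real = Nominal ÷ (Index/100) = 33496.21 ÷ (87.2/100)
     = 33496.21 ÷ 0.872 = 38413.0849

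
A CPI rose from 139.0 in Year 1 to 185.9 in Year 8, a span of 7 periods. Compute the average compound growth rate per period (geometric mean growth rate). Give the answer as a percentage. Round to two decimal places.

Growth factor = (185.9/139.0)^(1/7) = (1.337410)^(1/7) = 1.042408
Growth rate = 1.042408 − 1 = 0.042408 = 4.2408%

4.24%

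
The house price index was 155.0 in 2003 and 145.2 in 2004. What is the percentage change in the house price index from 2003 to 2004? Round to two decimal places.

Change = (145.2 − 155.0) / 155.0 × 100
       = -9.8 / 155.0 × 100 = -6.3226%

-6.32%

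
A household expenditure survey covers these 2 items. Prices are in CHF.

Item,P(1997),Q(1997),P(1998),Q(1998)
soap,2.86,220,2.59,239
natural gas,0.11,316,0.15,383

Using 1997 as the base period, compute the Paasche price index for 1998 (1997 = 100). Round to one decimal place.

Paasche price index uses current-period quantities as weights.
ΣP(1998)·Q(1998) = 2.59×239 + 0.15×383 = 619.01 + 57.45 = 676.46
ΣP(1997)·Q(1998) = 2.86×239 + 0.11×383 = 683.54 + 42.13 = 725.67
Index = 676.46 / 725.67 × 100 = 93.2187

93.2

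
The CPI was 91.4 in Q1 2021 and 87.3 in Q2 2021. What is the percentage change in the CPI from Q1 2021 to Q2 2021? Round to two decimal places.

-4.49%

Change = (87.3 − 91.4) / 91.4 × 100
       = -4.1 / 91.4 × 100 = -4.4858%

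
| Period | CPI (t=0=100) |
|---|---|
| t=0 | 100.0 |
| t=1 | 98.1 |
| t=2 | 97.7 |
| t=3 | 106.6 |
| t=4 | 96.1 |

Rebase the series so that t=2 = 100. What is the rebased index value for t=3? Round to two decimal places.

Rebased(t=3) = 106.6 / 97.7 × 100 = 109.1095

109.11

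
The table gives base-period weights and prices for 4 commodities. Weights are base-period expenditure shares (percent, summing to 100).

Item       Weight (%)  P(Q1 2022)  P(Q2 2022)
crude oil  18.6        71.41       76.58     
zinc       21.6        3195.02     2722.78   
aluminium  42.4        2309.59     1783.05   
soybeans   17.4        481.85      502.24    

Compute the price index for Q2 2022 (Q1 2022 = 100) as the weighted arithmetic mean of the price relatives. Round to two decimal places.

crude oil: 18.6 × (76.58/71.41) = 18.6 × 1.072399 = 19.9466
zinc: 21.6 × (2722.78/3195.02) = 21.6 × 0.852195 = 18.4074
aluminium: 42.4 × (1783.05/2309.59) = 42.4 × 0.772020 = 32.7337
soybeans: 17.4 × (502.24/481.85) = 17.4 × 1.042316 = 18.1363
Index = Σ wᵢ·(p₁ᵢ/p₀ᵢ) = 19.9466 + 18.4074 + 32.7337 + 18.1363 = 89.2240

89.22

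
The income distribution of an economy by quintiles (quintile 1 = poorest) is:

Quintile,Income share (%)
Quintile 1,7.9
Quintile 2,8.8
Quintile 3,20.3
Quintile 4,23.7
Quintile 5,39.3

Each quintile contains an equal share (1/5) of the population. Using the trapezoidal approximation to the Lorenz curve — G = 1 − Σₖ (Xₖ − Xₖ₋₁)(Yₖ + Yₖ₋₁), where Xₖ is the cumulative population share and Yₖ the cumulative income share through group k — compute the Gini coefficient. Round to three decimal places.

Cumulative income shares Yₖ: 0.0790, 0.1670, 0.3700, 0.6070, 1.0000
Σ (Xₖ−Xₖ₋₁)(Yₖ+Yₖ₋₁) = (1/5)(0.0790+0.0000) + (1/5)(0.1670+0.0790) + (1/5)(0.3700+0.1670) + (1/5)(0.6070+0.3700) + (1/5)(1.0000+0.6070)
  = 0.0158 + 0.0492 + 0.1074 + 0.1954 + 0.3214 = 0.6892
G = 1 − 0.6892 = 0.3108

0.311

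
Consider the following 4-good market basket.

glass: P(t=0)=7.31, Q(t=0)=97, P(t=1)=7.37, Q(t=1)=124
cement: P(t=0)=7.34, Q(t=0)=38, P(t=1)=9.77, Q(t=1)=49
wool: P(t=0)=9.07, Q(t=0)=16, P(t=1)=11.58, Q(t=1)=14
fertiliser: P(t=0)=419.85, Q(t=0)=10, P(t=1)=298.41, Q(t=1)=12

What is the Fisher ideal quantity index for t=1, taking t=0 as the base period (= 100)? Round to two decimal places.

Laspeyres component (base-period weights):
ΣP(t=0)Q(t=1) = 7.31×124 + 7.34×49 + 9.07×14 + 419.85×12 = 906.44 + 359.66 + 126.98 + 5038.2 = 6431.28
ΣP(t=0)Q(t=0) = 7.31×97 + 7.34×38 + 9.07×16 + 419.85×10 = 709.07 + 278.92 + 145.12 + 4198.5 = 5331.61
L = 6431.28 / 5331.61 × 100 = 120.6255
Paasche component (current-period weights):
ΣP(t=1)Q(t=1) = 7.37×124 + 9.77×49 + 11.58×14 + 298.41×12 = 913.88 + 478.73 + 162.12 + 3580.92 = 5135.65
ΣP(t=1)Q(t=0) = 7.37×97 + 9.77×38 + 11.58×16 + 298.41×10 = 714.89 + 371.26 + 185.28 + 2984.1 = 4255.53
P = 5135.65 / 4255.53 × 100 = 120.6818
Fisher = √(L × P) = √(120.6255 × 120.6818) = 120.6536

120.65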